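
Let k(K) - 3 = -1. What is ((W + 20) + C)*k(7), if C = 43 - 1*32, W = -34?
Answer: -6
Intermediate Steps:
C = 11 (C = 43 - 32 = 11)
k(K) = 2 (k(K) = 3 - 1 = 2)
((W + 20) + C)*k(7) = ((-34 + 20) + 11)*2 = (-14 + 11)*2 = -3*2 = -6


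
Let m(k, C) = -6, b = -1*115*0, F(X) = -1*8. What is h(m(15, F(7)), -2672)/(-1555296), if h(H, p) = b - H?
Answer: -1/259216 ≈ -3.8578e-6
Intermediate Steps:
F(X) = -8
b = 0 (b = -115*0 = 0)
h(H, p) = -H (h(H, p) = 0 - H = -H)
h(m(15, F(7)), -2672)/(-1555296) = -1*(-6)/(-1555296) = 6*(-1/1555296) = -1/259216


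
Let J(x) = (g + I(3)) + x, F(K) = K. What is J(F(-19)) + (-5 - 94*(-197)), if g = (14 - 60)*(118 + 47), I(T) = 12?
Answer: 10916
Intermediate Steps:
g = -7590 (g = -46*165 = -7590)
J(x) = -7578 + x (J(x) = (-7590 + 12) + x = -7578 + x)
J(F(-19)) + (-5 - 94*(-197)) = (-7578 - 19) + (-5 - 94*(-197)) = -7597 + (-5 + 18518) = -7597 + 18513 = 10916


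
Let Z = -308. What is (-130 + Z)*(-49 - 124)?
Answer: 75774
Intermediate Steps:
(-130 + Z)*(-49 - 124) = (-130 - 308)*(-49 - 124) = -438*(-173) = 75774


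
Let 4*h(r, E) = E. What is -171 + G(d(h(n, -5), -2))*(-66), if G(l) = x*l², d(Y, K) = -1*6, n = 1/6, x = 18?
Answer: -42939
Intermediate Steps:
n = ⅙ ≈ 0.16667
h(r, E) = E/4
d(Y, K) = -6
G(l) = 18*l²
-171 + G(d(h(n, -5), -2))*(-66) = -171 + (18*(-6)²)*(-66) = -171 + (18*36)*(-66) = -171 + 648*(-66) = -171 - 42768 = -42939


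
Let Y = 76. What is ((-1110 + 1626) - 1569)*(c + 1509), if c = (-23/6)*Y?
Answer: -1282203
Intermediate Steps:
c = -874/3 (c = -23/6*76 = -874/3 ≈ -291.33)
((-1110 + 1626) - 1569)*(c + 1509) = ((-1110 + 1626) - 1569)*(-874/3 + 1509) = (516 - 1569)*(3653/3) = -1053*3653/3 = -1282203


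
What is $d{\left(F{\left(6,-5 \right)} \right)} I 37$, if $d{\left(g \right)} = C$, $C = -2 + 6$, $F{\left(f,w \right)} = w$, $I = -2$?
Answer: $-296$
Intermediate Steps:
$C = 4$
$d{\left(g \right)} = 4$
$d{\left(F{\left(6,-5 \right)} \right)} I 37 = 4 \left(-2\right) 37 = \left(-8\right) 37 = -296$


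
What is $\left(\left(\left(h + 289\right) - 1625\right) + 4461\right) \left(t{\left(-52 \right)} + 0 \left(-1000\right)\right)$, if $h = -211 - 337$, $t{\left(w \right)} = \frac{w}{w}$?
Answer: $2577$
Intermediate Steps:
$t{\left(w \right)} = 1$
$h = -548$
$\left(\left(\left(h + 289\right) - 1625\right) + 4461\right) \left(t{\left(-52 \right)} + 0 \left(-1000\right)\right) = \left(\left(\left(-548 + 289\right) - 1625\right) + 4461\right) \left(1 + 0 \left(-1000\right)\right) = \left(\left(-259 - 1625\right) + 4461\right) \left(1 + 0\right) = \left(-1884 + 4461\right) 1 = 2577 \cdot 1 = 2577$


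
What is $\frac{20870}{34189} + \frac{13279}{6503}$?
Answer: $\frac{84244763}{31761581} \approx 2.6524$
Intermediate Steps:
$\frac{20870}{34189} + \frac{13279}{6503} = 20870 \cdot \frac{1}{34189} + 13279 \cdot \frac{1}{6503} = \frac{20870}{34189} + \frac{1897}{929} = \frac{84244763}{31761581}$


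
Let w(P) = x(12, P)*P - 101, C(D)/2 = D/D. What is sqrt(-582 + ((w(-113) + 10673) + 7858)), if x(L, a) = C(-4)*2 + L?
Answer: 2*sqrt(4010) ≈ 126.65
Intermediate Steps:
C(D) = 2 (C(D) = 2*(D/D) = 2*1 = 2)
x(L, a) = 4 + L (x(L, a) = 2*2 + L = 4 + L)
w(P) = -101 + 16*P (w(P) = (4 + 12)*P - 101 = 16*P - 101 = -101 + 16*P)
sqrt(-582 + ((w(-113) + 10673) + 7858)) = sqrt(-582 + (((-101 + 16*(-113)) + 10673) + 7858)) = sqrt(-582 + (((-101 - 1808) + 10673) + 7858)) = sqrt(-582 + ((-1909 + 10673) + 7858)) = sqrt(-582 + (8764 + 7858)) = sqrt(-582 + 16622) = sqrt(16040) = 2*sqrt(4010)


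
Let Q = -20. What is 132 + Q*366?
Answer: -7188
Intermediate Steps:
132 + Q*366 = 132 - 20*366 = 132 - 7320 = -7188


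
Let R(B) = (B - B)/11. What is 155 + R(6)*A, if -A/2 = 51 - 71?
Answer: 155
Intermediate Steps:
R(B) = 0 (R(B) = 0*(1/11) = 0)
A = 40 (A = -2*(51 - 71) = -2*(-20) = 40)
155 + R(6)*A = 155 + 0*40 = 155 + 0 = 155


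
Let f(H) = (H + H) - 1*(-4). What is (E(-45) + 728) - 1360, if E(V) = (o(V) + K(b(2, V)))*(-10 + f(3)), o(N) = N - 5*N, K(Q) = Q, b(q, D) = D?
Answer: -632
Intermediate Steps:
f(H) = 4 + 2*H (f(H) = 2*H + 4 = 4 + 2*H)
o(N) = -4*N
E(V) = 0 (E(V) = (-4*V + V)*(-10 + (4 + 2*3)) = (-3*V)*(-10 + (4 + 6)) = (-3*V)*(-10 + 10) = -3*V*0 = 0)
(E(-45) + 728) - 1360 = (0 + 728) - 1360 = 728 - 1360 = -632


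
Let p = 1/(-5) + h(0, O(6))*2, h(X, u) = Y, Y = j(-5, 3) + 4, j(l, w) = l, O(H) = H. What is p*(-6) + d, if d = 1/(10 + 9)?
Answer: 1259/95 ≈ 13.253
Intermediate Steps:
Y = -1 (Y = -5 + 4 = -1)
h(X, u) = -1
d = 1/19 ≈ 0.052632
p = -11/5 (p = 1/(-5) - 1*2 = -⅕ - 2 = -11/5 ≈ -2.2000)
p*(-6) + d = -11/5*(-6) + 1/19 = 66/5 + 1/19 = 1259/95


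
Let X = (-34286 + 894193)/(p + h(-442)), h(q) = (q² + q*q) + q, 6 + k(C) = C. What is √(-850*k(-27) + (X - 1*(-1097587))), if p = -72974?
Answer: √1770893420773658/39664 ≈ 1061.0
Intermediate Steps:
k(C) = -6 + C
h(q) = q + 2*q² (h(q) = (q² + q²) + q = 2*q² + q = q + 2*q²)
X = 859907/317312 (X = (-34286 + 894193)/(-72974 - 442*(1 + 2*(-442))) = 859907/(-72974 - 442*(1 - 884)) = 859907/(-72974 - 442*(-883)) = 859907/(-72974 + 390286) = 859907/317312 ≈ 2.7100)
√(-850*k(-27) + (X - 1*(-1097587))) = √(-850*(-6 - 27) + (859907/317312 - 1*(-1097587))) = √(-850*(-33) + (859907/317312 + 1097587)) = √(28050 + 348278386051/317312) = √(357178987651/317312) = √1770893420773658/39664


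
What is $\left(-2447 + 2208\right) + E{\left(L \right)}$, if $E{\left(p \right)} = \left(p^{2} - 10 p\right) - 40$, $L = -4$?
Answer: $-223$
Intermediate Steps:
$E{\left(p \right)} = -40 + p^{2} - 10 p$
$\left(-2447 + 2208\right) + E{\left(L \right)} = \left(-2447 + 2208\right) - -16 = -239 + \left(-40 + 16 + 40\right) = -239 + 16 = -223$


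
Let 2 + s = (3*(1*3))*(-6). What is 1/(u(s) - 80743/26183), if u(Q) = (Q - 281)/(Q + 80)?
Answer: -628392/10761503 ≈ -0.058393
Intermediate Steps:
s = -56 (s = -2 + (3*(1*3))*(-6) = -2 + (3*3)*(-6) = -2 + 9*(-6) = -2 - 54 = -56)
u(Q) = (-281 + Q)/(80 + Q)
1/(u(s) - 80743/26183) = 1/((-281 - 56)/(80 - 56) - 80743/26183) = 1/(-337/24 - 80743*1/26183) = 1/((1/24)*(-337) - 80743/26183) = 1/(-337/24 - 80743/26183) = 1/(-10761503/628392) = -628392/10761503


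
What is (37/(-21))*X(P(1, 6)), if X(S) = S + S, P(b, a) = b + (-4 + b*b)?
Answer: 148/21 ≈ 7.0476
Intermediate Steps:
P(b, a) = -4 + b + b**2 (P(b, a) = b + (-4 + b**2) = -4 + b + b**2)
X(S) = 2*S
(37/(-21))*X(P(1, 6)) = (37/(-21))*(2*(-4 + 1 + 1**2)) = (-1/21*37)*(2*(-4 + 1 + 1)) = -74*(-2)/21 = -37/21*(-4) = 148/21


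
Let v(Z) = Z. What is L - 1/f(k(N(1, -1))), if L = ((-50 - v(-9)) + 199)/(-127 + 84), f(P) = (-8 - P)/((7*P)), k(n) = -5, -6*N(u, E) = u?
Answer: -1979/129 ≈ -15.341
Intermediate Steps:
N(u, E) = -u/6
f(P) = (-8 - P)/(7*P) (f(P) = (-8 - P)*(1/(7*P)) = (-8 - P)/(7*P))
L = -158/43 (L = ((-50 - 1*(-9)) + 199)/(-127 + 84) = ((-50 + 9) + 199)/(-43) = (-41 + 199)*(-1/43) = 158*(-1/43) = -158/43 ≈ -3.6744)
L - 1/f(k(N(1, -1))) = -158/43 - 1/((⅐)*(-8 - 1*(-5))/(-5)) = -158/43 - 1/((⅐)*(-⅕)*(-8 + 5)) = -158/43 - 1/((⅐)*(-⅕)*(-3)) = -158/43 - 1/3/35 = -158/43 - 1*35/3 = -158/43 - 35/3 = -1979/129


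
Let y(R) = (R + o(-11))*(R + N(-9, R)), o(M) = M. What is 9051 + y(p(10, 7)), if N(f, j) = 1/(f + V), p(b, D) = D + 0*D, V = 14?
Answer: 45111/5 ≈ 9022.2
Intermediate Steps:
p(b, D) = D (p(b, D) = D + 0 = D)
N(f, j) = 1/(14 + f) (N(f, j) = 1/(f + 14) = 1/(14 + f))
y(R) = (-11 + R)*(⅕ + R) (y(R) = (R - 11)*(R + 1/(14 - 9)) = (-11 + R)*(R + 1/5) = (-11 + R)*(R + ⅕) = (-11 + R)*(⅕ + R))
9051 + y(p(10, 7)) = 9051 + (-11/5 + 7² - 54/5*7) = 9051 + (-11/5 + 49 - 378/5) = 9051 - 144/5 = 45111/5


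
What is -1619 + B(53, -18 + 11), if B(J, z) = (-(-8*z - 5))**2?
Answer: 982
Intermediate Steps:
B(J, z) = (5 + 8*z)**2 (B(J, z) = (-(-5 - 8*z))**2 = (5 + 8*z)**2)
-1619 + B(53, -18 + 11) = -1619 + (5 + 8*(-18 + 11))**2 = -1619 + (5 + 8*(-7))**2 = -1619 + (5 - 56)**2 = -1619 + (-51)**2 = -1619 + 2601 = 982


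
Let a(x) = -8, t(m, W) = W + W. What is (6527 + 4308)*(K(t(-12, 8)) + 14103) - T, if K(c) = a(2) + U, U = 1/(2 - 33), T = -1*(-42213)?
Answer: 4732979637/31 ≈ 1.5268e+8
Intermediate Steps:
t(m, W) = 2*W
T = 42213
U = -1/31 (U = 1/(-31) = -1/31 ≈ -0.032258)
K(c) = -249/31 (K(c) = -8 - 1/31 = -249/31)
(6527 + 4308)*(K(t(-12, 8)) + 14103) - T = (6527 + 4308)*(-249/31 + 14103) - 1*42213 = 10835*(436944/31) - 42213 = 4734288240/31 - 42213 = 4732979637/31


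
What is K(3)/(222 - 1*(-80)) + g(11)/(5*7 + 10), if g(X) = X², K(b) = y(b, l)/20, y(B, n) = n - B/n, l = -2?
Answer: 292327/108720 ≈ 2.6888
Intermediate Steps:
y(B, n) = n - B/n
K(b) = -⅒ + b/40 (K(b) = (-2 - 1*b/(-2))/20 = (-2 - 1*b*(-½))*(1/20) = (-2 + b/2)*(1/20) = -⅒ + b/40)
K(3)/(222 - 1*(-80)) + g(11)/(5*7 + 10) = (-⅒ + (1/40)*3)/(222 - 1*(-80)) + 11²/(5*7 + 10) = (-⅒ + 3/40)/(222 + 80) + 121/(35 + 10) = -1/40/302 + 121/45 = -1/40*1/302 + 121*(1/45) = -1/12080 + 121/45 = 292327/108720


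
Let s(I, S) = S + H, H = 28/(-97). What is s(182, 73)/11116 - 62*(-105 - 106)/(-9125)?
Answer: -14041334039/9839049500 ≈ -1.4271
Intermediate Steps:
H = -28/97 (H = 28*(-1/97) = -28/97 ≈ -0.28866)
s(I, S) = -28/97 + S (s(I, S) = S - 28/97 = -28/97 + S)
s(182, 73)/11116 - 62*(-105 - 106)/(-9125) = (-28/97 + 73)/11116 - 62*(-105 - 106)/(-9125) = (7053/97)*(1/11116) - 62*(-211)*(-1/9125) = 7053/1078252 + 13082*(-1/9125) = 7053/1078252 - 13082/9125 = -14041334039/9839049500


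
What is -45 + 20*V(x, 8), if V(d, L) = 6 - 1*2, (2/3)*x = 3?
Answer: 35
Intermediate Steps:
x = 9/2 (x = (3/2)*3 = 9/2 ≈ 4.5000)
V(d, L) = 4 (V(d, L) = 6 - 2 = 4)
-45 + 20*V(x, 8) = -45 + 20*4 = -45 + 80 = 35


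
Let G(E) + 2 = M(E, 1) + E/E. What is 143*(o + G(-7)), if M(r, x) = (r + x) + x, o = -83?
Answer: -12727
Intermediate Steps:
M(r, x) = r + 2*x
G(E) = 1 + E (G(E) = -2 + ((E + 2*1) + E/E) = -2 + ((E + 2) + 1) = -2 + ((2 + E) + 1) = -2 + (3 + E) = 1 + E)
143*(o + G(-7)) = 143*(-83 + (1 - 7)) = 143*(-83 - 6) = 143*(-89) = -12727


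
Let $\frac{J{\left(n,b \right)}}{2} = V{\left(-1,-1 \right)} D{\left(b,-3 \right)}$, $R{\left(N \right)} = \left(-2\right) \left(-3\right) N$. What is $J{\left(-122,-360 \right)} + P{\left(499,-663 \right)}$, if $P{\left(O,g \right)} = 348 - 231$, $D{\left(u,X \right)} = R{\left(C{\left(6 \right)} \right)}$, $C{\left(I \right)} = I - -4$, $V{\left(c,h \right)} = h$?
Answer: $-3$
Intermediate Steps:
$C{\left(I \right)} = 4 + I$ ($C{\left(I \right)} = I + 4 = 4 + I$)
$R{\left(N \right)} = 6 N$
$D{\left(u,X \right)} = 60$ ($D{\left(u,X \right)} = 6 \left(4 + 6\right) = 6 \cdot 10 = 60$)
$P{\left(O,g \right)} = 117$ ($P{\left(O,g \right)} = 348 - 231 = 117$)
$J{\left(n,b \right)} = -120$ ($J{\left(n,b \right)} = 2 \left(\left(-1\right) 60\right) = 2 \left(-60\right) = -120$)
$J{\left(-122,-360 \right)} + P{\left(499,-663 \right)} = -120 + 117 = -3$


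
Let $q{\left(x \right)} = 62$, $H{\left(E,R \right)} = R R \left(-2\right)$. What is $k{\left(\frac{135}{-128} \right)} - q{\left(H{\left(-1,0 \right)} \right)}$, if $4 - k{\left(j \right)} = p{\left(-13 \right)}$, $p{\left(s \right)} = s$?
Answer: $-45$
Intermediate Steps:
$H{\left(E,R \right)} = - 2 R^{2}$ ($H{\left(E,R \right)} = R^{2} \left(-2\right) = - 2 R^{2}$)
$k{\left(j \right)} = 17$ ($k{\left(j \right)} = 4 - -13 = 4 + 13 = 17$)
$k{\left(\frac{135}{-128} \right)} - q{\left(H{\left(-1,0 \right)} \right)} = 17 - 62 = -45$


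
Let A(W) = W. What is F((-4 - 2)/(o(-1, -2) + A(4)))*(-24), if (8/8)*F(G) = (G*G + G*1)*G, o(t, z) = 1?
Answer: 864/125 ≈ 6.9120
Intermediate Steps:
F(G) = G*(G + G²) (F(G) = (G*G + G*1)*G = (G² + G)*G = (G + G²)*G = G*(G + G²))
F((-4 - 2)/(o(-1, -2) + A(4)))*(-24) = (((-4 - 2)/(1 + 4))²*(1 + (-4 - 2)/(1 + 4)))*(-24) = ((-6/5)²*(1 - 6/5))*(-24) = ((36/25)*(-⅕))*(-24) = -36/125*(-24) = 864/125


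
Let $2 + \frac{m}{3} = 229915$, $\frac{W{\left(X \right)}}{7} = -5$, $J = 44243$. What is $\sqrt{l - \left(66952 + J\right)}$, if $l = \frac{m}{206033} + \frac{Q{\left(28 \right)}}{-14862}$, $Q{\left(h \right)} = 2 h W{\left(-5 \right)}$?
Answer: $\frac{2 i \sqrt{65159804480792576862957}}{1531031223} \approx 333.45 i$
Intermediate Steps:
$W{\left(X \right)} = -35$ ($W{\left(X \right)} = 7 \left(-5\right) = -35$)
$Q{\left(h \right)} = - 70 h$ ($Q{\left(h \right)} = 2 h \left(-35\right) = - 70 h$)
$m = 689739$ ($m = -6 + 3 \cdot 229915 = -6 + 689745 = 689739$)
$l = \frac{5327362849}{1531031223}$ ($l = \frac{689739}{206033} + \frac{\left(-70\right) 28}{-14862} = 689739 \cdot \frac{1}{206033} - - \frac{980}{7431} = \frac{689739}{206033} + \frac{980}{7431} = \frac{5327362849}{1531031223} \approx 3.4796$)
$\sqrt{l - \left(66952 + J\right)} = \sqrt{\frac{5327362849}{1531031223} - 111195} = \sqrt{- \frac{170237689478636}{1531031223}} = \frac{2 i \sqrt{65159804480792576862957}}{1531031223}$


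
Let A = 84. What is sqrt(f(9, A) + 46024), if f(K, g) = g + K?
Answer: sqrt(46117) ≈ 214.75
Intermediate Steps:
f(K, g) = K + g
sqrt(f(9, A) + 46024) = sqrt((9 + 84) + 46024) = sqrt(93 + 46024) = sqrt(46117)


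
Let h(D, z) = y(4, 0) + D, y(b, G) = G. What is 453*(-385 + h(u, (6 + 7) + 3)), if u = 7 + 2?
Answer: -170328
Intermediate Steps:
u = 9
h(D, z) = D (h(D, z) = 0 + D = D)
453*(-385 + h(u, (6 + 7) + 3)) = 453*(-385 + 9) = 453*(-376) = -170328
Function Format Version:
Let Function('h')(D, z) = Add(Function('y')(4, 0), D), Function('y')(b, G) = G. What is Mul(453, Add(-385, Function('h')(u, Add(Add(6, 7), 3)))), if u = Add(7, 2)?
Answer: -170328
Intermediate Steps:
u = 9
Function('h')(D, z) = D (Function('h')(D, z) = Add(0, D) = D)
Mul(453, Add(-385, Function('h')(u, Add(Add(6, 7), 3)))) = Mul(453, Add(-385, 9)) = Mul(453, -376) = -170328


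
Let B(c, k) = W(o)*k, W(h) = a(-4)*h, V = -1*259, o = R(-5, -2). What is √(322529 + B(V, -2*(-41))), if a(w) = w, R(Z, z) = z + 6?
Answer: √321217 ≈ 566.76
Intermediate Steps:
R(Z, z) = 6 + z
o = 4 (o = 6 - 2 = 4)
V = -259
W(h) = -4*h
B(c, k) = -16*k (B(c, k) = (-4*4)*k = -16*k)
√(322529 + B(V, -2*(-41))) = √(322529 - (-32)*(-41)) = √(322529 - 16*82) = √(322529 - 1312) = √321217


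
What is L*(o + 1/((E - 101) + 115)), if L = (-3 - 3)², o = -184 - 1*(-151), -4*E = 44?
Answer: -1176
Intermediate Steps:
E = -11 (E = -¼*44 = -11)
o = -33 (o = -184 + 151 = -33)
L = 36 (L = (-6)² = 36)
L*(o + 1/((E - 101) + 115)) = 36*(-33 + 1/((-11 - 101) + 115)) = 36*(-33 + 1/(-112 + 115)) = 36*(-33 + 1/3) = 36*(-33 + ⅓) = 36*(-98/3) = -1176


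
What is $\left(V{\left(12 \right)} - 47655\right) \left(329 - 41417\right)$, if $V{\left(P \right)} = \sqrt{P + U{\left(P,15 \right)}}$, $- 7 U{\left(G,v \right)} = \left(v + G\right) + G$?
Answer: $1958048640 - \frac{123264 \sqrt{35}}{7} \approx 1.9579 \cdot 10^{9}$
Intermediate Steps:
$U{\left(G,v \right)} = - \frac{2 G}{7} - \frac{v}{7}$ ($U{\left(G,v \right)} = - \frac{\left(v + G\right) + G}{7} = - \frac{\left(G + v\right) + G}{7} = - \frac{v + 2 G}{7} = - \frac{2 G}{7} - \frac{v}{7}$)
$V{\left(P \right)} = \sqrt{- \frac{15}{7} + \frac{5 P}{7}}$ ($V{\left(P \right)} = \sqrt{P - \left(\frac{15}{7} + \frac{2 P}{7}\right)} = \sqrt{- \frac{15}{7} + \frac{5 P}{7}}$)
$\left(V{\left(12 \right)} - 47655\right) \left(329 - 41417\right) = \left(\frac{\sqrt{-105 + 35 \cdot 12}}{7} - 47655\right) \left(329 - 41417\right) = \left(\frac{\sqrt{-105 + 420}}{7} - 47655\right) \left(-41088\right) = \left(\frac{\sqrt{315}}{7} - 47655\right) \left(-41088\right) = \left(\frac{3 \sqrt{35}}{7} - 47655\right) \left(-41088\right) = \left(-47655 + \frac{3 \sqrt{35}}{7}\right) \left(-41088\right) = 1958048640 - \frac{123264 \sqrt{35}}{7}$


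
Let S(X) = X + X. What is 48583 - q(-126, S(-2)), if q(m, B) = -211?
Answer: 48794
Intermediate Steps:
S(X) = 2*X
48583 - q(-126, S(-2)) = 48583 - 1*(-211) = 48583 + 211 = 48794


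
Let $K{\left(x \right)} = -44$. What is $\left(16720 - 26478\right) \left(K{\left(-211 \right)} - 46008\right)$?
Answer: $449375416$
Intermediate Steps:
$\left(16720 - 26478\right) \left(K{\left(-211 \right)} - 46008\right) = \left(16720 - 26478\right) \left(-44 - 46008\right) = \left(16720 - 26478\right) \left(-46052\right) = \left(-9758\right) \left(-46052\right) = 449375416$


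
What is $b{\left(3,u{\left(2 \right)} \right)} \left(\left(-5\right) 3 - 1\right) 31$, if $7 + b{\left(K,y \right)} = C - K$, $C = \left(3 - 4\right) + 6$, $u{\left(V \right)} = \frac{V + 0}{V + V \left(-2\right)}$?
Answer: $2480$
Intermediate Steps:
$u{\left(V \right)} = -1$ ($u{\left(V \right)} = \frac{V}{V - 2 V} = \frac{V}{\left(-1\right) V} = V \left(- \frac{1}{V}\right) = -1$)
$C = 5$ ($C = -1 + 6 = 5$)
$b{\left(K,y \right)} = -2 - K$ ($b{\left(K,y \right)} = -7 - \left(-5 + K\right) = -2 - K$)
$b{\left(3,u{\left(2 \right)} \right)} \left(\left(-5\right) 3 - 1\right) 31 = \left(-2 - 3\right) \left(\left(-5\right) 3 - 1\right) 31 = \left(-2 - 3\right) \left(-15 - 1\right) 31 = \left(-5\right) \left(-16\right) 31 = 80 \cdot 31 = 2480$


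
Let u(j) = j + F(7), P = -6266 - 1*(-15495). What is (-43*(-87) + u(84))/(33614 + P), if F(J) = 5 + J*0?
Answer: 3830/42843 ≈ 0.089396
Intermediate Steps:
F(J) = 5 (F(J) = 5 + 0 = 5)
P = 9229 (P = -6266 + 15495 = 9229)
u(j) = 5 + j (u(j) = j + 5 = 5 + j)
(-43*(-87) + u(84))/(33614 + P) = (-43*(-87) + (5 + 84))/(33614 + 9229) = (3741 + 89)/42843 = 3830*(1/42843) = 3830/42843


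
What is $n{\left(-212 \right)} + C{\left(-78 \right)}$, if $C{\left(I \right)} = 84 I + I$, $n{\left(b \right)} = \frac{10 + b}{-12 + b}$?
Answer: $- \frac{742459}{112} \approx -6629.1$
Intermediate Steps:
$n{\left(b \right)} = \frac{10 + b}{-12 + b}$
$C{\left(I \right)} = 85 I$
$n{\left(-212 \right)} + C{\left(-78 \right)} = \frac{10 - 212}{-12 - 212} + 85 \left(-78\right) = \frac{1}{-224} \left(-202\right) - 6630 = \left(- \frac{1}{224}\right) \left(-202\right) - 6630 = \frac{101}{112} - 6630 = - \frac{742459}{112}$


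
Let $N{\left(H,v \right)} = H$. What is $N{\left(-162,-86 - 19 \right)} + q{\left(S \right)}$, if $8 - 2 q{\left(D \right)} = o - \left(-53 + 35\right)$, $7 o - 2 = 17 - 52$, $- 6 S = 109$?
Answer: $- \frac{2305}{14} \approx -164.64$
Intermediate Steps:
$S = - \frac{109}{6}$ ($S = \left(- \frac{1}{6}\right) 109 = - \frac{109}{6} \approx -18.167$)
$o = - \frac{33}{7}$ ($o = \frac{2}{7} + \frac{17 - 52}{7} = \frac{2}{7} + \frac{1}{7} \left(-35\right) = \frac{2}{7} - 5 = - \frac{33}{7} \approx -4.7143$)
$q{\left(D \right)} = - \frac{37}{14}$ ($q{\left(D \right)} = 4 - \frac{- \frac{33}{7} - \left(-53 + 35\right)}{2} = 4 - \frac{- \frac{33}{7} - -18}{2} = 4 - \frac{- \frac{33}{7} + 18}{2} = 4 - \frac{93}{14} = - \frac{37}{14}$)
$N{\left(-162,-86 - 19 \right)} + q{\left(S \right)} = -162 - \frac{37}{14} = - \frac{2305}{14}$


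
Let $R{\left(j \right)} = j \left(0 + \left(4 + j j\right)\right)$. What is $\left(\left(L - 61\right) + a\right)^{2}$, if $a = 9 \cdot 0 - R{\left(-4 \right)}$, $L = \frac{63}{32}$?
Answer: $\frac{450241}{1024} \approx 439.69$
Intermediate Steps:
$L = \frac{63}{32}$ ($L = 63 \cdot \frac{1}{32} = \frac{63}{32} \approx 1.9688$)
$R{\left(j \right)} = j \left(4 + j^{2}\right)$ ($R{\left(j \right)} = j \left(0 + \left(4 + j^{2}\right)\right) = j \left(4 + j^{2}\right)$)
$a = 80$ ($a = 9 \cdot 0 - - 4 \left(4 + \left(-4\right)^{2}\right) = 0 - - 4 \left(4 + 16\right) = 0 - \left(-4\right) 20 = 0 - -80 = 0 + 80 = 80$)
$\left(\left(L - 61\right) + a\right)^{2} = \left(\left(\frac{63}{32} - 61\right) + 80\right)^{2} = \left(- \frac{1889}{32} + 80\right)^{2} = \left(\frac{671}{32}\right)^{2} = \frac{450241}{1024}$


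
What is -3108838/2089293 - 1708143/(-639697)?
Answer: 1580096870813/1336514464221 ≈ 1.1823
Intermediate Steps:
-3108838/2089293 - 1708143/(-639697) = -3108838*1/2089293 - 1708143*(-1/639697) = -3108838/2089293 + 1708143/639697 = 1580096870813/1336514464221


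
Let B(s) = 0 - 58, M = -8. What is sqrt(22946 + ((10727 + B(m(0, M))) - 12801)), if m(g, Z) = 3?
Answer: sqrt(20814) ≈ 144.27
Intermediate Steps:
B(s) = -58
sqrt(22946 + ((10727 + B(m(0, M))) - 12801)) = sqrt(22946 + ((10727 - 58) - 12801)) = sqrt(22946 + (10669 - 12801)) = sqrt(22946 - 2132) = sqrt(20814)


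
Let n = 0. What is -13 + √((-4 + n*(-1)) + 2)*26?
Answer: -13 + 26*I*√2 ≈ -13.0 + 36.77*I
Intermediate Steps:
-13 + √((-4 + n*(-1)) + 2)*26 = -13 + √((-4 + 0*(-1)) + 2)*26 = -13 + √((-4 + 0) + 2)*26 = -13 + √(-4 + 2)*26 = -13 + √(-2)*26 = -13 + (I*√2)*26 = -13 + 26*I*√2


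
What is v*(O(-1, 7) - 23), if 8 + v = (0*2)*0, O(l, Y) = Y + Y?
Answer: 72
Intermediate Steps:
O(l, Y) = 2*Y
v = -8 (v = -8 + (0*2)*0 = -8 + 0*0 = -8 + 0 = -8)
v*(O(-1, 7) - 23) = -8*(2*7 - 23) = -8*(14 - 23) = -8*(-9) = 72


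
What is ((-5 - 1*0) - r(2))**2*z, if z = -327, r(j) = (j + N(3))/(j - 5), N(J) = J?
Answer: -10900/3 ≈ -3633.3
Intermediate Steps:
r(j) = (3 + j)/(-5 + j) (r(j) = (j + 3)/(j - 5) = (3 + j)/(-5 + j))
((-5 - 1*0) - r(2))**2*z = ((-5 - 1*0) - (3 + 2)/(-5 + 2))**2*(-327) = ((-5 + 0) - 5/(-3))**2*(-327) = (-5 - (-1)*5/3)**2*(-327) = (-5 - 1*(-5/3))**2*(-327) = (-5 + 5/3)**2*(-327) = (-10/3)**2*(-327) = (100/9)*(-327) = -10900/3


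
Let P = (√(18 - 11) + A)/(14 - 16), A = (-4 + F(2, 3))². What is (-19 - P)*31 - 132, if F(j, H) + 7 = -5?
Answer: 3247 + 31*√7/2 ≈ 3288.0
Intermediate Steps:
F(j, H) = -12 (F(j, H) = -7 - 5 = -12)
A = 256 (A = (-4 - 12)² = (-16)² = 256)
P = -128 - √7/2 (P = (√(18 - 11) + 256)/(14 - 16) = (√7 + 256)/(-2) = (256 + √7)*(-½) = -128 - √7/2 ≈ -129.32)
(-19 - P)*31 - 132 = (-19 - (-128 - √7/2))*31 - 132 = (-19 + (128 + √7/2))*31 - 132 = (109 + √7/2)*31 - 132 = (3379 + 31*√7/2) - 132 = 3247 + 31*√7/2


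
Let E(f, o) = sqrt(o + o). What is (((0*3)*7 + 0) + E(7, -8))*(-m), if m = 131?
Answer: -524*I ≈ -524.0*I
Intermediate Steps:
E(f, o) = sqrt(2)*sqrt(o) (E(f, o) = sqrt(2*o) = sqrt(2)*sqrt(o))
(((0*3)*7 + 0) + E(7, -8))*(-m) = (((0*3)*7 + 0) + sqrt(2)*sqrt(-8))*(-1*131) = ((0*7 + 0) + sqrt(2)*(2*I*sqrt(2)))*(-131) = ((0 + 0) + 4*I)*(-131) = (0 + 4*I)*(-131) = (4*I)*(-131) = -524*I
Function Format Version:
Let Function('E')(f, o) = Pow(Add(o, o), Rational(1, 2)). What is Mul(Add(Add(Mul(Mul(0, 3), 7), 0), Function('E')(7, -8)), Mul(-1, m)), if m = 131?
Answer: Mul(-524, I) ≈ Mul(-524.00, I)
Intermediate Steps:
Function('E')(f, o) = Mul(Pow(2, Rational(1, 2)), Pow(o, Rational(1, 2))) (Function('E')(f, o) = Pow(Mul(2, o), Rational(1, 2)) = Mul(Pow(2, Rational(1, 2)), Pow(o, Rational(1, 2))))
Mul(Add(Add(Mul(Mul(0, 3), 7), 0), Function('E')(7, -8)), Mul(-1, m)) = Mul(Add(Add(Mul(Mul(0, 3), 7), 0), Mul(Pow(2, Rational(1, 2)), Pow(-8, Rational(1, 2)))), Mul(-1, 131)) = Mul(Add(Add(Mul(0, 7), 0), Mul(Pow(2, Rational(1, 2)), Mul(2, I, Pow(2, Rational(1, 2))))), -131) = Mul(Add(Add(0, 0), Mul(4, I)), -131) = Mul(Add(0, Mul(4, I)), -131) = Mul(Mul(4, I), -131) = Mul(-524, I)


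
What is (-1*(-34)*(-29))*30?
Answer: -29580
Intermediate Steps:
(-1*(-34)*(-29))*30 = (34*(-29))*30 = -986*30 = -29580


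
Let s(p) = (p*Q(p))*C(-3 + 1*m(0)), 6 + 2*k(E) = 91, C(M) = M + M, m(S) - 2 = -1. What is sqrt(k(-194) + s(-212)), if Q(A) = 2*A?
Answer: 3*I*sqrt(159782)/2 ≈ 599.59*I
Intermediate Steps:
m(S) = 1 (m(S) = 2 - 1 = 1)
C(M) = 2*M
k(E) = 85/2 (k(E) = -3 + (1/2)*91 = -3 + 91/2 = 85/2)
s(p) = -8*p**2 (s(p) = (p*(2*p))*(2*(-3 + 1*1)) = (2*p**2)*(2*(-3 + 1)) = (2*p**2)*(2*(-2)) = (2*p**2)*(-4) = -8*p**2)
sqrt(k(-194) + s(-212)) = sqrt(85/2 - 8*(-212)**2) = sqrt(85/2 - 8*44944) = sqrt(85/2 - 359552) = sqrt(-719019/2) = 3*I*sqrt(159782)/2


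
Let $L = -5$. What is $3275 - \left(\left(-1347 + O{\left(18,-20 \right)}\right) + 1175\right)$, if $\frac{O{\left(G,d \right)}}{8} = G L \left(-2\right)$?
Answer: $2007$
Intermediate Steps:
$O{\left(G,d \right)} = 80 G$ ($O{\left(G,d \right)} = 8 G \left(-5\right) \left(-2\right) = 8 - 5 G \left(-2\right) = 8 \cdot 10 G = 80 G$)
$3275 - \left(\left(-1347 + O{\left(18,-20 \right)}\right) + 1175\right) = 3275 - \left(\left(-1347 + 80 \cdot 18\right) + 1175\right) = 3275 - \left(\left(-1347 + 1440\right) + 1175\right) = 3275 - \left(93 + 1175\right) = 3275 - 1268 = 2007$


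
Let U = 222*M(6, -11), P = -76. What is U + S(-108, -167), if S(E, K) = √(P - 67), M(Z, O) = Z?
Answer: 1332 + I*√143 ≈ 1332.0 + 11.958*I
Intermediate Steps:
U = 1332 (U = 222*6 = 1332)
S(E, K) = I*√143 (S(E, K) = √(-76 - 67) = √(-143) = I*√143)
U + S(-108, -167) = 1332 + I*√143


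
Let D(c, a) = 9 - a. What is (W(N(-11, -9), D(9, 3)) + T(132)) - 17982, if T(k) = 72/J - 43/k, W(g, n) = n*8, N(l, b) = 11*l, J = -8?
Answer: -2368519/132 ≈ -17943.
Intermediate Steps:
W(g, n) = 8*n
T(k) = -9 - 43/k (T(k) = 72/(-8) - 43/k = 72*(-1/8) - 43/k = -9 - 43/k)
(W(N(-11, -9), D(9, 3)) + T(132)) - 17982 = (8*(9 - 1*3) + (-9 - 43/132)) - 17982 = (8*(9 - 3) + (-9 - 43*1/132)) - 17982 = (8*6 + (-9 - 43/132)) - 17982 = (48 - 1231/132) - 17982 = 5105/132 - 17982 = -2368519/132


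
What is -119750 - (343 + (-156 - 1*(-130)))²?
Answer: -220239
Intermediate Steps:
-119750 - (343 + (-156 - 1*(-130)))² = -119750 - (343 + (-156 + 130))² = -119750 - (343 - 26)² = -119750 - 1*317² = -119750 - 1*100489 = -119750 - 100489 = -220239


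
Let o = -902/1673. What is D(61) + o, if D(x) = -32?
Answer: -54438/1673 ≈ -32.539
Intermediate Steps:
o = -902/1673 (o = -902*1/1673 = -902/1673 ≈ -0.53915)
D(61) + o = -32 - 902/1673 = -54438/1673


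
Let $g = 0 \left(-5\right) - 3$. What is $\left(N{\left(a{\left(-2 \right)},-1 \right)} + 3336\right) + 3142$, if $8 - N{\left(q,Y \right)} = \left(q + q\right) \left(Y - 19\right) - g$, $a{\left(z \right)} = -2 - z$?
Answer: $6483$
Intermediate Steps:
$g = -3$ ($g = 0 - 3 = -3$)
$N{\left(q,Y \right)} = 5 - 2 q \left(-19 + Y\right)$ ($N{\left(q,Y \right)} = 8 - \left(\left(q + q\right) \left(Y - 19\right) - -3\right) = 8 - \left(2 q \left(-19 + Y\right) + 3\right) = 8 - \left(3 + 2 q \left(-19 + Y\right)\right) = 5 - 2 q \left(-19 + Y\right)$)
$\left(N{\left(a{\left(-2 \right)},-1 \right)} + 3336\right) + 3142 = \left(\left(5 + 38 \left(-2 - -2\right) - - 2 \left(-2 - -2\right)\right) + 3336\right) + 3142 = \left(\left(5 + 38 \left(-2 + 2\right) - - 2 \left(-2 + 2\right)\right) + 3336\right) + 3142 = \left(\left(5 + 38 \cdot 0 - \left(-2\right) 0\right) + 3336\right) + 3142 = \left(\left(5 + 0 + 0\right) + 3336\right) + 3142 = \left(5 + 3336\right) + 3142 = 3341 + 3142 = 6483$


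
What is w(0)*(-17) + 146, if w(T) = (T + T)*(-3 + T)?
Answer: 146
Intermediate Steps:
w(T) = 2*T*(-3 + T) (w(T) = (2*T)*(-3 + T) = 2*T*(-3 + T))
w(0)*(-17) + 146 = (2*0*(-3 + 0))*(-17) + 146 = (2*0*(-3))*(-17) + 146 = 0*(-17) + 146 = 0 + 146 = 146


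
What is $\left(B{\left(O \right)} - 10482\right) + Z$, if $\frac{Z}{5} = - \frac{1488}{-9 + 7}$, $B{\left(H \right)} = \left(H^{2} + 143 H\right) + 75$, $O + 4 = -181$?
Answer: $1083$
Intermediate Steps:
$O = -185$ ($O = -4 - 181 = -185$)
$B{\left(H \right)} = 75 + H^{2} + 143 H$
$Z = 3720$ ($Z = 5 \left(- \frac{1488}{-9 + 7}\right) = 5 \left(- \frac{1488}{-2}\right) = 5 \left(\left(-1488\right) \left(- \frac{1}{2}\right)\right) = 5 \cdot 744 = 3720$)
$\left(B{\left(O \right)} - 10482\right) + Z = \left(\left(75 + \left(-185\right)^{2} + 143 \left(-185\right)\right) - 10482\right) + 3720 = \left(\left(75 + 34225 - 26455\right) - 10482\right) + 3720 = \left(7845 - 10482\right) + 3720 = -2637 + 3720 = 1083$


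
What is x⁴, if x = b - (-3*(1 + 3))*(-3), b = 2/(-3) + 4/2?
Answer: 116985856/81 ≈ 1.4443e+6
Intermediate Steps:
b = 4/3 (b = 2*(-⅓) + 4*(½) = -⅔ + 2 = 4/3 ≈ 1.3333)
x = -104/3 (x = 4/3 - (-3*(1 + 3))*(-3) = 4/3 - (-3*4)*(-3) = 4/3 - (-12)*(-3) = 4/3 - 1*36 = 4/3 - 36 = -104/3 ≈ -34.667)
x⁴ = (-104/3)⁴ = 116985856/81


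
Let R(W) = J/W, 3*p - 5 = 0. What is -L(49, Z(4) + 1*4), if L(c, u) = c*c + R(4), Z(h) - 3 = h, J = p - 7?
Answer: -7199/3 ≈ -2399.7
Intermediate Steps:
p = 5/3 (p = 5/3 + (1/3)*0 = 5/3 + 0 = 5/3 ≈ 1.6667)
J = -16/3 (J = 5/3 - 7 = -16/3 ≈ -5.3333)
Z(h) = 3 + h
R(W) = -16/(3*W)
L(c, u) = -4/3 + c**2 (L(c, u) = c*c - 16/3/4 = c**2 - 16/3*1/4 = c**2 - 4/3 = -4/3 + c**2)
-L(49, Z(4) + 1*4) = -(-4/3 + 49**2) = -(-4/3 + 2401) = -1*7199/3 = -7199/3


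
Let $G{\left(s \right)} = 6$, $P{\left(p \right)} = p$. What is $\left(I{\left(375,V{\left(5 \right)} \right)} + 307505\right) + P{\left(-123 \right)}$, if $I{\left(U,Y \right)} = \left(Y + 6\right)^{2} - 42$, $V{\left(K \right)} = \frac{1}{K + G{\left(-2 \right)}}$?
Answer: $\frac{37192629}{121} \approx 3.0738 \cdot 10^{5}$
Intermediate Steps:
$V{\left(K \right)} = \frac{1}{6 + K}$ ($V{\left(K \right)} = \frac{1}{K + 6} = \frac{1}{6 + K}$)
$I{\left(U,Y \right)} = -42 + \left(6 + Y\right)^{2}$ ($I{\left(U,Y \right)} = \left(6 + Y\right)^{2} - 42 = -42 + \left(6 + Y\right)^{2}$)
$\left(I{\left(375,V{\left(5 \right)} \right)} + 307505\right) + P{\left(-123 \right)} = \left(\left(-42 + \left(6 + \frac{1}{6 + 5}\right)^{2}\right) + 307505\right) - 123 = \left(\left(-42 + \left(6 + \frac{1}{11}\right)^{2}\right) + 307505\right) - 123 = \left(\left(-42 + \left(\frac{67}{11}\right)^{2}\right) + 307505\right) - 123 = \left(\left(-42 + \frac{4489}{121}\right) + 307505\right) - 123 = \left(- \frac{593}{121} + 307505\right) - 123 = \frac{37207512}{121} - 123 = \frac{37192629}{121}$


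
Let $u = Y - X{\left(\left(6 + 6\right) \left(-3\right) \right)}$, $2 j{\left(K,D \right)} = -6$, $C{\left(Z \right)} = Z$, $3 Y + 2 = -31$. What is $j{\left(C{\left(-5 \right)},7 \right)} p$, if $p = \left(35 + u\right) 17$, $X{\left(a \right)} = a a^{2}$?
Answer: $-2380680$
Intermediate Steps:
$Y = -11$ ($Y = - \frac{2}{3} + \frac{1}{3} \left(-31\right) = - \frac{2}{3} - \frac{31}{3} = -11$)
$j{\left(K,D \right)} = -3$ ($j{\left(K,D \right)} = \frac{1}{2} \left(-6\right) = -3$)
$X{\left(a \right)} = a^{3}$
$u = 46645$ ($u = -11 - \left(\left(6 + 6\right) \left(-3\right)\right)^{3} = -11 - \left(12 \left(-3\right)\right)^{3} = -11 - \left(-36\right)^{3} = -11 - -46656 = -11 + 46656 = 46645$)
$p = 793560$ ($p = \left(35 + 46645\right) 17 = 46680 \cdot 17 = 793560$)
$j{\left(C{\left(-5 \right)},7 \right)} p = \left(-3\right) 793560 = -2380680$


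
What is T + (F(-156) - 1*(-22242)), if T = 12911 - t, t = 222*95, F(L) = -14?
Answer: 14049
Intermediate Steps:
t = 21090
T = -8179 (T = 12911 - 1*21090 = 12911 - 21090 = -8179)
T + (F(-156) - 1*(-22242)) = -8179 + (-14 - 1*(-22242)) = -8179 + (-14 + 22242) = -8179 + 22228 = 14049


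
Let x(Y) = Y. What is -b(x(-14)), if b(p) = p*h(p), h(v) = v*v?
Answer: 2744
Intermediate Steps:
h(v) = v²
b(p) = p³ (b(p) = p*p² = p³)
-b(x(-14)) = -1*(-14)³ = -1*(-2744) = 2744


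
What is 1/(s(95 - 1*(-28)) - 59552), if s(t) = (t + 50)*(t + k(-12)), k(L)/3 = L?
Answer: -1/44501 ≈ -2.2471e-5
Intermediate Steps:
k(L) = 3*L
s(t) = (-36 + t)*(50 + t) (s(t) = (t + 50)*(t + 3*(-12)) = (50 + t)*(t - 36) = (50 + t)*(-36 + t) = (-36 + t)*(50 + t))
1/(s(95 - 1*(-28)) - 59552) = 1/((-1800 + (95 - 1*(-28))² + 14*(95 - 1*(-28))) - 59552) = 1/((-1800 + (95 + 28)² + 14*(95 + 28)) - 59552) = 1/((-1800 + 123² + 14*123) - 59552) = 1/((-1800 + 15129 + 1722) - 59552) = 1/(15051 - 59552) = 1/(-44501) = -1/44501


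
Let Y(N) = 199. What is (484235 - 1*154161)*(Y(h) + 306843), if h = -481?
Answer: 101346581108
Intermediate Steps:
(484235 - 1*154161)*(Y(h) + 306843) = (484235 - 1*154161)*(199 + 306843) = (484235 - 154161)*307042 = 330074*307042 = 101346581108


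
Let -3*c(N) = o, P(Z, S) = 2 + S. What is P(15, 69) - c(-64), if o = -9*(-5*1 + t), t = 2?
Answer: 80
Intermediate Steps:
o = 27 (o = -9*(-5*1 + 2) = -9*(-5 + 2) = -9*(-3) = 27)
c(N) = -9 (c(N) = -⅓*27 = -9)
P(15, 69) - c(-64) = (2 + 69) - 1*(-9) = 71 + 9 = 80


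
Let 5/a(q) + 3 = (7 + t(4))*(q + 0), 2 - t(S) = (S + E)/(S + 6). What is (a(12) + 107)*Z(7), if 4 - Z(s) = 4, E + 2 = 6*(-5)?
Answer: 0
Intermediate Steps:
E = -32 (E = -2 + 6*(-5) = -2 - 30 = -32)
Z(s) = 0 (Z(s) = 4 - 1*4 = 4 - 4 = 0)
t(S) = 2 - (-32 + S)/(6 + S) (t(S) = 2 - (S - 32)/(S + 6) = 2 - (-32 + S)/(6 + S))
a(q) = 5/(-3 + 59*q/5) (a(q) = 5/(-3 + (7 + (44 + 4)/(6 + 4))*(q + 0)) = 5/(-3 + (7 + 48/10)*q) = 5/(-3 + (7 + (1/10)*48)*q) = 5/(-3 + (7 + 24/5)*q) = 5/(-3 + 59*q/5))
(a(12) + 107)*Z(7) = (25/(-15 + 59*12) + 107)*0 = (25/(-15 + 708) + 107)*0 = (25/693 + 107)*0 = (74176/693)*0 = 0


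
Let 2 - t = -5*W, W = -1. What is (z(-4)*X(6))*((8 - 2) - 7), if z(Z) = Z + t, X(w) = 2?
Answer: 14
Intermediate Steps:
t = -3 (t = 2 - (-5)*(-1) = 2 - 1*5 = 2 - 5 = -3)
z(Z) = -3 + Z (z(Z) = Z - 3 = -3 + Z)
(z(-4)*X(6))*((8 - 2) - 7) = ((-3 - 4)*2)*((8 - 2) - 7) = (-7*2)*(6 - 7) = -14*(-1) = 14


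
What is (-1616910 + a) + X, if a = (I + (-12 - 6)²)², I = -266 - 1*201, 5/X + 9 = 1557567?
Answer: -2486580602233/1557558 ≈ -1.5965e+6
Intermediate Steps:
X = 5/1557558 (X = 5/(-9 + 1557567) = 5/1557558 ≈ 3.2102e-6)
I = -467 (I = -266 - 201 = -467)
a = 20449 (a = (-467 + (-12 - 6)²)² = (-467 + (-18)²)² = (-467 + 324)² = (-143)² = 20449)
(-1616910 + a) + X = (-1616910 + 20449) + 5/1557558 = -1596461 + 5/1557558 = -2486580602233/1557558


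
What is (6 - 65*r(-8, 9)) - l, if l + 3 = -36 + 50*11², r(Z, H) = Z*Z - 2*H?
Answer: -8995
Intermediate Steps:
r(Z, H) = Z² - 2*H
l = 6011 (l = -3 + (-36 + 50*11²) = -3 + (-36 + 50*121) = -3 + (-36 + 6050) = -3 + 6014 = 6011)
(6 - 65*r(-8, 9)) - l = (6 - 65*((-8)² - 2*9)) - 1*6011 = (6 - 65*(64 - 18)) - 6011 = (6 - 65*46) - 6011 = (6 - 2990) - 6011 = -2984 - 6011 = -8995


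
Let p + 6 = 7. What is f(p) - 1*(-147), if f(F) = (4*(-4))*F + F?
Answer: 132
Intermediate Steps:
p = 1 (p = -6 + 7 = 1)
f(F) = -15*F (f(F) = -16*F + F = -15*F)
f(p) - 1*(-147) = -15*1 - 1*(-147) = -15 + 147 = 132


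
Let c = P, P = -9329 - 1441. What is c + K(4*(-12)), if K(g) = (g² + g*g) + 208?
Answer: -5954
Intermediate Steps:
P = -10770
c = -10770
K(g) = 208 + 2*g² (K(g) = (g² + g²) + 208 = 2*g² + 208 = 208 + 2*g²)
c + K(4*(-12)) = -10770 + (208 + 2*(4*(-12))²) = -10770 + (208 + 2*(-48)²) = -10770 + (208 + 2*2304) = -10770 + (208 + 4608) = -10770 + 4816 = -5954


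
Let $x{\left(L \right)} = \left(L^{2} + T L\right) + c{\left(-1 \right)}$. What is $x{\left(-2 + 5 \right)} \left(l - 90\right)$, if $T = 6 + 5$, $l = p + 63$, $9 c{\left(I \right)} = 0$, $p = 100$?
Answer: $3066$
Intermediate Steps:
$c{\left(I \right)} = 0$ ($c{\left(I \right)} = \frac{1}{9} \cdot 0 = 0$)
$l = 163$ ($l = 100 + 63 = 163$)
$T = 11$
$x{\left(L \right)} = L^{2} + 11 L$ ($x{\left(L \right)} = \left(L^{2} + 11 L\right) + 0 = L^{2} + 11 L$)
$x{\left(-2 + 5 \right)} \left(l - 90\right) = \left(-2 + 5\right) \left(11 + \left(-2 + 5\right)\right) \left(163 - 90\right) = 3 \left(11 + 3\right) 73 = 3 \cdot 14 \cdot 73 = 42 \cdot 73 = 3066$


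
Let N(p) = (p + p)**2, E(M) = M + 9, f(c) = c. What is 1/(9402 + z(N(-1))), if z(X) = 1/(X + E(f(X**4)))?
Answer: 269/2529139 ≈ 0.00010636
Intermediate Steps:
E(M) = 9 + M
N(p) = 4*p**2 (N(p) = (2*p)**2 = 4*p**2)
z(X) = 1/(9 + X + X**4) (z(X) = 1/(X + (9 + X**4)) = 1/(9 + X + X**4))
1/(9402 + z(N(-1))) = 1/(9402 + 1/(9 + 4*(-1)**2 + (4*(-1)**2)**4)) = 1/(9402 + 1/(9 + 4*1 + (4*1)**4)) = 1/(9402 + 1/(9 + 4 + 4**4)) = 1/(9402 + 1/(9 + 4 + 256)) = 1/(9402 + 1/269) = 1/(2529139/269) = 269/2529139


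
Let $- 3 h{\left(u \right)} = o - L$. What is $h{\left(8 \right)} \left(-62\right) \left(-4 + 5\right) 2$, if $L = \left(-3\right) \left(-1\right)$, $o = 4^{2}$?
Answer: $\frac{1612}{3} \approx 537.33$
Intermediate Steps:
$o = 16$
$L = 3$
$h{\left(u \right)} = - \frac{13}{3}$ ($h{\left(u \right)} = - \frac{16 - 3}{3} = \left(- \frac{1}{3}\right) 13 = - \frac{13}{3}$)
$h{\left(8 \right)} \left(-62\right) \left(-4 + 5\right) 2 = \left(- \frac{13}{3}\right) \left(-62\right) \left(-4 + 5\right) 2 = \frac{806 \cdot 1 \cdot 2}{3} = \frac{806}{3} \cdot 2 = \frac{1612}{3}$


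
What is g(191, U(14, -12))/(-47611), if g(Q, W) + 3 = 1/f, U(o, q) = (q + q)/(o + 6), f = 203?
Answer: 608/9665033 ≈ 6.2907e-5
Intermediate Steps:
U(o, q) = 2*q/(6 + o) (U(o, q) = (2*q)/(6 + o) = 2*q/(6 + o))
g(Q, W) = -608/203 (g(Q, W) = -3 + 1/203 = -608/203)
g(191, U(14, -12))/(-47611) = -608/203/(-47611) = -608/203*(-1/47611) = 608/9665033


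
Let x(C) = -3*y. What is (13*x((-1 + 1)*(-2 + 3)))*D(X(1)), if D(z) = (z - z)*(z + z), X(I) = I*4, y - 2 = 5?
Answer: 0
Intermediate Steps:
y = 7 (y = 2 + 5 = 7)
X(I) = 4*I
x(C) = -21 (x(C) = -3*7 = -21)
D(z) = 0 (D(z) = 0*(2*z) = 0)
(13*x((-1 + 1)*(-2 + 3)))*D(X(1)) = (13*(-21))*0 = -273*0 = 0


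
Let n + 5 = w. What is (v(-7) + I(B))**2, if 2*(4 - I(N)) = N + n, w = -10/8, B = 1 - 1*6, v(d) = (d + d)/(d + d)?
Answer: 7225/64 ≈ 112.89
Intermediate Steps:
v(d) = 1 (v(d) = (2*d)/((2*d)) = (2*d)*(1/(2*d)) = 1)
B = -5 (B = 1 - 6 = -5)
w = -5/4 (w = -10*1/8 = -5/4 ≈ -1.2500)
n = -25/4 (n = -5 - 5/4 = -25/4 ≈ -6.2500)
I(N) = 57/8 - N/2 (I(N) = 4 - (N - 25/4)/2 = 4 - (-25/4 + N)/2 = 4 + (25/8 - N/2) = 57/8 - N/2)
(v(-7) + I(B))**2 = (1 + (57/8 - 1/2*(-5)))**2 = (1 + (57/8 + 5/2))**2 = (1 + 77/8)**2 = (85/8)**2 = 7225/64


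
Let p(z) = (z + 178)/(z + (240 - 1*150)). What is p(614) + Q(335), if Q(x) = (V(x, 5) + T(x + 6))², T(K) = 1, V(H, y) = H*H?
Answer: 100757400617/8 ≈ 1.2595e+10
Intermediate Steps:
V(H, y) = H²
p(z) = (178 + z)/(90 + z) (p(z) = (178 + z)/(z + (240 - 150)) = (178 + z)/(z + 90) = (178 + z)/(90 + z))
Q(x) = (1 + x²)² (Q(x) = (x² + 1)² = (1 + x²)²)
p(614) + Q(335) = (178 + 614)/(90 + 614) + (1 + 335²)² = 792/704 + (1 + 112225)² = (1/704)*792 + 112226² = 9/8 + 12594675076 = 100757400617/8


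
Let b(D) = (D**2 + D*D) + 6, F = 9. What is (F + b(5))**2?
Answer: 4225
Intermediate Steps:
b(D) = 6 + 2*D**2 (b(D) = (D**2 + D**2) + 6 = 2*D**2 + 6 = 6 + 2*D**2)
(F + b(5))**2 = (9 + (6 + 2*5**2))**2 = (9 + (6 + 2*25))**2 = (9 + (6 + 50))**2 = (9 + 56)**2 = 65**2 = 4225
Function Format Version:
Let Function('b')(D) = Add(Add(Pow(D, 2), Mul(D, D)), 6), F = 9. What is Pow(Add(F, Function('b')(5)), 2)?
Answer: 4225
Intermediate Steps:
Function('b')(D) = Add(6, Mul(2, Pow(D, 2))) (Function('b')(D) = Add(Add(Pow(D, 2), Pow(D, 2)), 6) = Add(Mul(2, Pow(D, 2)), 6) = Add(6, Mul(2, Pow(D, 2))))
Pow(Add(F, Function('b')(5)), 2) = Pow(Add(9, Add(6, Mul(2, Pow(5, 2)))), 2) = Pow(Add(9, Add(6, Mul(2, 25))), 2) = Pow(Add(9, Add(6, 50)), 2) = Pow(Add(9, 56), 2) = Pow(65, 2) = 4225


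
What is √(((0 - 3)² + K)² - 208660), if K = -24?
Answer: I*√208435 ≈ 456.55*I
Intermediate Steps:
√(((0 - 3)² + K)² - 208660) = √(((0 - 3)² - 24)² - 208660) = √(((-3)² - 24)² - 208660) = √((9 - 24)² - 208660) = √((-15)² - 208660) = √(225 - 208660) = √(-208435) = I*√208435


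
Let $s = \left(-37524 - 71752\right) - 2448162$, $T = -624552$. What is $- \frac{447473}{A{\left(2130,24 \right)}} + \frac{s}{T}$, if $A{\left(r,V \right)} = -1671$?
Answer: $\frac{15763535333}{57979244} \approx 271.88$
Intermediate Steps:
$s = -2557438$ ($s = -109276 - 2448162 = -2557438$)
$- \frac{447473}{A{\left(2130,24 \right)}} + \frac{s}{T} = - \frac{447473}{-1671} - \frac{2557438}{-624552} = \left(-447473\right) \left(- \frac{1}{1671}\right) - - \frac{1278719}{312276} = \frac{447473}{1671} + \frac{1278719}{312276} = \frac{15763535333}{57979244}$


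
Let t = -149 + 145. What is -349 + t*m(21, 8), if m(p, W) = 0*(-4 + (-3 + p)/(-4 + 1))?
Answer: -349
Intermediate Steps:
m(p, W) = 0 (m(p, W) = 0*(-4 + (-3 + p)/(-3)) = 0*(-4 + (-3 + p)*(-⅓)) = 0*(-4 + (1 - p/3)) = 0*(-3 - p/3) = 0)
t = -4
-349 + t*m(21, 8) = -349 - 4*0 = -349 + 0 = -349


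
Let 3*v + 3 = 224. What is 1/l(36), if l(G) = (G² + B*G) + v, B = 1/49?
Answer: 147/201449 ≈ 0.00072971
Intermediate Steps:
B = 1/49 ≈ 0.020408
v = 221/3 (v = -1 + (⅓)*224 = -1 + 224/3 = 221/3 ≈ 73.667)
l(G) = 221/3 + G² + G/49 (l(G) = (G² + G/49) + 221/3 = 221/3 + G² + G/49)
1/l(36) = 1/(221/3 + 36² + (1/49)*36) = 1/(221/3 + 1296 + 36/49) = 1/(201449/147) = 147/201449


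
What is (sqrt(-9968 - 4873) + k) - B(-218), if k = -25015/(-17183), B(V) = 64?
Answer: -1074697/17183 + 3*I*sqrt(1649) ≈ -62.544 + 121.82*I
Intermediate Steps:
k = 25015/17183 (k = -25015*(-1/17183) = 25015/17183 ≈ 1.4558)
(sqrt(-9968 - 4873) + k) - B(-218) = (sqrt(-9968 - 4873) + 25015/17183) - 1*64 = (sqrt(-14841) + 25015/17183) - 64 = (3*I*sqrt(1649) + 25015/17183) - 64 = (25015/17183 + 3*I*sqrt(1649)) - 64 = -1074697/17183 + 3*I*sqrt(1649)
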